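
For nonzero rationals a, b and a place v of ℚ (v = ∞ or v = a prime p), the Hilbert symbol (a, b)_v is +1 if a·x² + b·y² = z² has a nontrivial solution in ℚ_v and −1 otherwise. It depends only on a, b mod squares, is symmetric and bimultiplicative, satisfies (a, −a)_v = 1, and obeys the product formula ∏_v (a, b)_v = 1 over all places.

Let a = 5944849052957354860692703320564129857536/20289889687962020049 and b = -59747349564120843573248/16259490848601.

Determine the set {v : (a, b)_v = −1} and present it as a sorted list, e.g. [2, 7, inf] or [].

(a, b) ≡ (874, -38038) mod (ℚ^×)²; places V = {2, 3, 7, 11, 13, 17, 19, 23, 29, 47, ∞}.
(a,b)_3: α=-10, u≡1; β=-4, v≡2 (mod 3); (1|3)=+1, (2|3)=-1; sign (−1)^0·+1^-4·-1^-10 = +1.
(a,b)_∞: sgn(874)=+, sgn(-38038)=−, so +1.
(a,b)_17: α=-6, u≡3; β=-4, v≡15 (mod 17); (3|17)=-1, (15|17)=+1; sign (−1)^0·-1^-4·+1^-6 = +1.
(a,b)_47: α=6, u≡18; β=4, v≡16 (mod 47); (18|47)=+1, (16|47)=+1; sign (−1)^0·+1^4·+1^6 = +1.
(a,b)_13: α=2, u≡10; β=-1, v≡3 (mod 13); (10|13)=+1, (3|13)=+1; sign (−1)^0·+1^-1·+1^2 = +1.
(a,b)_7: α=-6, u≡3; β=-5, v≡6 (mod 7); (3|7)=-1, (6|7)=-1; sign (−1)^0·-1^-5·-1^-6 = -1.
(a,b)_29: α=10, u≡9; β=6, v≡10 (mod 29); (9|29)=+1, (10|29)=-1; sign (−1)^0·+1^6·-1^10 = +1.
(a,b)_19: α=1, u≡18; β=1, v≡2 (mod 19); (18|19)=-1, (2|19)=-1; sign (−1)^1·-1^1·-1^1 = -1.
(a,b)_23: α=3, u≡20; β=2, v≡18 (mod 23); (20|23)=-1, (18|23)=+1; sign (−1)^0·-1^2·+1^3 = +1.
(a,b)_11: α=-2, u≡4; β=-1, v≡6 (mod 11); (4|11)=+1, (6|11)=-1; sign (−1)^0·+1^-1·-1^-2 = +1.
(a,b)_2: α=25, β=11; u≡5, v≡5 (mod 8); ε(u)ε(v)=0·0, αω(v)=25·1, βω(u)=11·1; sum ≡ 0  ⇒  +1.
Ram(874, -38038) = {7, 19}; no ℚ_7-point on the conic.

[7, 19]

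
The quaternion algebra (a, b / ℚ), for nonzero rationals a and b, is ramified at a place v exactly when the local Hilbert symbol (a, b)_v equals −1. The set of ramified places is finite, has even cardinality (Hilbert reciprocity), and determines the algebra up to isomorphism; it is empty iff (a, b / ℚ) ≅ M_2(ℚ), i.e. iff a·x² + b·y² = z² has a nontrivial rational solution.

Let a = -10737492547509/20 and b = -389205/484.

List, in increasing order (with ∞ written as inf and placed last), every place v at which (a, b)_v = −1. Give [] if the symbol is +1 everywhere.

[2, 17, 19, inf]

Mod squares: a ≡ -11305, b ≡ -5. Check v ∈ {∞, 2, 3, 5, 7, 11, 13, 17, 19, 31}.
v=11: a=11^0·(≡1), b=11^-2·(≡2) mod 11; (1|11)=+1, (2|11)=-1; (−1)^{0·-2·5}·(+1)^-2·(-1)^0 = +1.
v=2: v_2(a)=-2, v_2(b)=-2; units ≡ 7, 3 (mod 8); ε·ε+αω+βω = 1·1+-2·1+-2·0 ≡ 1  ⇒  (a,b)_2 = -1.
v=13: a=13^2·(≡5), b=13^0·(≡5) mod 13; (5|13)=-1, (5|13)=-1; (−1)^{2·0·6}·(-1)^0·(-1)^2 = +1.
v=17: a=17^1·(≡8), b=17^0·(≡14) mod 17; (8|17)=+1, (14|17)=-1; (−1)^{1·0·8}·(+1)^0·(-1)^1 = -1.
v=19: a=19^3·(≡18), b=19^0·(≡18) mod 19; (18|19)=-1, (18|19)=-1; (−1)^{3·0·9}·(-1)^0·(-1)^3 = -1.
v=5: a=5^-1·(≡4), b=5^1·(≡1) mod 5; (4|5)=+1, (1|5)=+1; (−1)^{-1·1·2}·(+1)^1·(+1)^-1 = +1.
v=7: a=7^1·(≡4), b=7^0·(≡2) mod 7; (4|7)=+1, (2|7)=+1; (−1)^{1·0·3}·(+1)^0·(+1)^1 = +1.
v=31: a=31^2·(≡5), b=31^2·(≡26) mod 31; (5|31)=+1, (26|31)=-1; (−1)^{2·2·15}·(+1)^2·(-1)^2 = +1.
v=3: a=3^4·(≡2), b=3^4·(≡1) mod 3; (2|3)=-1, (1|3)=+1; (−1)^{4·4·1}·(-1)^4·(+1)^4 = +1.
v=∞: -11305 < 0 and -5 < 0  ⇒  (a,b)_∞ = -1.
Ram(-11305, -5) = {2, 17, 19, ∞}; no ℚ_2-point on the conic.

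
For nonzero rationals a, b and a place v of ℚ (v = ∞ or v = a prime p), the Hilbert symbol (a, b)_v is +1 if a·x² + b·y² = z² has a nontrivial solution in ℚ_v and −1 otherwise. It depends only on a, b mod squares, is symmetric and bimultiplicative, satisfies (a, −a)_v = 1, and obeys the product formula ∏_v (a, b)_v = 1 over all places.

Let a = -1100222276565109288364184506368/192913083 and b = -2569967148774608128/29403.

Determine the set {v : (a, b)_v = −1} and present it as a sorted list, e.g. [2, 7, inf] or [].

(a, b) ≡ (-22971, -62031) mod (ℚ^×)²; places V = {2, 3, 7, 11, 13, 19, 23, 29, 31, ∞}.
(a,b)_2: α=12, β=8; u≡5, v≡1 (mod 8); ε(u)ε(v)=0·0, αω(v)=12·0, βω(u)=8·1; sum ≡ 0  ⇒  +1.
(a,b)_3: α=-13, u≡2; β=-5, v≡2 (mod 3); (2|3)=-1, (2|3)=-1; sign (−1)^1·-1^-5·-1^-13 = -1.
(a,b)_7: α=2, u≡6; β=2, v≡6 (mod 7); (6|7)=-1, (6|7)=-1; sign (−1)^0·-1^2·-1^2 = +1.
(a,b)_13: α=7, u≡4; β=4, v≡6 (mod 13); (4|13)=+1, (6|13)=-1; sign (−1)^0·+1^4·-1^7 = -1.
(a,b)_11: α=-2, u≡7; β=-2, v≡4 (mod 11); (7|11)=-1, (4|11)=+1; sign (−1)^0·-1^-2·+1^-2 = +1.
(a,b)_19: α=3, u≡7; β=2, v≡7 (mod 19); (7|19)=+1, (7|19)=+1; sign (−1)^0·+1^2·+1^3 = +1.
(a,b)_31: α=5, u≡13; β=3, v≡1 (mod 31); (13|31)=-1, (1|31)=+1; sign (−1)^1·-1^3·+1^5 = +1.
(a,b)_29: α=2, u≡17; β=1, v≡1 (mod 29); (17|29)=-1, (1|29)=+1; sign (−1)^0·-1^1·+1^2 = -1.
(a,b)_∞: sgn(-22971)=−, sgn(-62031)=−, so -1.
(a,b)_23: α=2, u≡18; β=1, v≡5 (mod 23); (18|23)=+1, (5|23)=-1; sign (−1)^0·+1^1·-1^2 = +1.
(-22971, -62031 / ℚ) ramifies at {3, 13, 29, ∞}: a division algebra.

[3, 13, 29, inf]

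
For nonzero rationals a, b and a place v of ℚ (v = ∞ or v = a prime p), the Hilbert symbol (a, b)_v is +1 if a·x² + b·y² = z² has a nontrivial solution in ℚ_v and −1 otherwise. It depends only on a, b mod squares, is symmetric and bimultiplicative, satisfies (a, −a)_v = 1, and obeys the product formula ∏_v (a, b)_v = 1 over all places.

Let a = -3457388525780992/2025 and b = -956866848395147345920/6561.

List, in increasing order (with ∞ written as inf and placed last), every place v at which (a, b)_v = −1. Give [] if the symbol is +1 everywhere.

(a, b) ≡ (-1102, -19061845) mod (ℚ^×)²; places V = {2, 3, 5, 11, 17, 19, 29, 37, ∞}.
(a,b)_19: α=1, u≡8; β=1, v≡12 (mod 19); (8|19)=-1, (12|19)=-1; sign (−1)^1·-1^1·-1^1 = -1.
(a,b)_∞: sgn(-1102)=−, sgn(-19061845)=−, so -1.
(a,b)_3: α=-4, u≡2; β=-8, v≡2 (mod 3); (2|3)=-1, (2|3)=-1; sign (−1)^0·-1^-8·-1^-4 = +1.
(a,b)_37: α=2, u≡23; β=3, v≡33 (mod 37); (23|37)=-1, (33|37)=+1; sign (−1)^0·-1^3·+1^2 = -1.
(a,b)_29: α=1, u≡13; β=1, v≡16 (mod 29); (13|29)=+1, (16|29)=+1; sign (−1)^0·+1^1·+1^1 = +1.
(a,b)_5: α=-2, u≡3; β=1, v≡1 (mod 5); (3|5)=-1, (1|5)=+1; sign (−1)^0·-1^1·+1^-2 = -1.
(a,b)_11: α=2, u≡5; β=3, v≡3 (mod 11); (5|11)=+1, (3|11)=+1; sign (−1)^0·+1^3·+1^2 = +1.
(a,b)_17: α=2, u≡10; β=3, v≡1 (mod 17); (10|17)=-1, (1|17)=+1; sign (−1)^0·-1^3·+1^2 = -1.
(a,b)_2: α=17, β=20; u≡1, v≡3 (mod 8); ε(u)ε(v)=0·1, αω(v)=17·1, βω(u)=20·0; sum ≡ 1  ⇒  -1.
Ram(-1102, -19061845) = {2, 5, 17, 19, 37, ∞}; no ℚ_2-point on the conic.

[2, 5, 17, 19, 37, inf]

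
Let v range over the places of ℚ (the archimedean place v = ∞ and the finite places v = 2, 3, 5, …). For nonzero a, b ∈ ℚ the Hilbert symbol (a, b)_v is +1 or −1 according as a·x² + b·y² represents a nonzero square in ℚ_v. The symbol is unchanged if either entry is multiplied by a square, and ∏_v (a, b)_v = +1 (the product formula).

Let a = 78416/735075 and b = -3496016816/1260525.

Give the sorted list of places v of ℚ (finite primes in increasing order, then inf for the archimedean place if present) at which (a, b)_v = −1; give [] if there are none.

Mod squares: a ≡ 87, b ≡ -18879. Check v ∈ {∞, 2, 3, 5, 7, 11, 13, 17, 29, 31}.
v=3: a=3^-5·(≡2), b=3^-1·(≡1) mod 3; (2|3)=-1, (1|3)=+1; (−1)^{-5·-1·1}·(-1)^-1·(+1)^-5 = +1.
v=31: a=31^0·(≡16), b=31^1·(≡3) mod 31; (16|31)=+1, (3|31)=-1; (−1)^{0·1·15}·(+1)^1·(-1)^0 = +1.
v=13: a=13^2·(≡3), b=13^0·(≡12) mod 13; (3|13)=+1, (12|13)=+1; (−1)^{2·0·6}·(+1)^0·(+1)^2 = +1.
v=5: a=5^-2·(≡2), b=5^-2·(≡4) mod 5; (2|5)=-1, (4|5)=+1; (−1)^{-2·-2·2}·(-1)^-2·(+1)^-2 = +1.
v=17: a=17^0·(≡1), b=17^2·(≡2) mod 17; (1|17)=+1, (2|17)=+1; (−1)^{0·2·8}·(+1)^2·(+1)^0 = +1.
v=∞: 87 > 0 and -18879 < 0  ⇒  (a,b)_∞ = +1.
v=11: a=11^-2·(≡10), b=11^0·(≡8) mod 11; (10|11)=-1, (8|11)=-1; (−1)^{-2·0·5}·(-1)^0·(-1)^-2 = +1.
v=2: v_2(a)=4, v_2(b)=4; units ≡ 7, 1 (mod 8); ε·ε+αω+βω = 1·0+4·0+4·0 ≡ 0  ⇒  (a,b)_2 = +1.
v=29: a=29^1·(≡3), b=29^3·(≡24) mod 29; (3|29)=-1, (24|29)=+1; (−1)^{1·3·14}·(-1)^3·(+1)^1 = -1.
v=7: a=7^0·(≡6), b=7^-5·(≡6) mod 7; (6|7)=-1, (6|7)=-1; (−1)^{0·-5·3}·(-1)^-5·(-1)^0 = -1.
Ram(87, -18879) = {7, 29}; no ℚ_7-point on the conic.

[7, 29]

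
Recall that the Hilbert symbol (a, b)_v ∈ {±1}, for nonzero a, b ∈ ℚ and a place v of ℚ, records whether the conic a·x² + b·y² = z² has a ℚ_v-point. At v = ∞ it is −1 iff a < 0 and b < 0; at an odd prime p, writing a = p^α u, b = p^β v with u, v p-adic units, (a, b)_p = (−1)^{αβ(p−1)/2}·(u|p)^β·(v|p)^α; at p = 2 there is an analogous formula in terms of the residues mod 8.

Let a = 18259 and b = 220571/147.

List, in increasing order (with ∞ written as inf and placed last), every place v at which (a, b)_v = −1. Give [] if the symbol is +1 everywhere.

Mod squares: a ≡ 19, b ≡ 1833. Check v ∈ {∞, 2, 3, 7, 13, 19, 31, 47}.
v=3: a=3^0·(≡1), b=3^-1·(≡2) mod 3; (1|3)=+1, (2|3)=-1; (−1)^{0·-1·1}·(+1)^-1·(-1)^0 = +1.
v=2: v_2(a)=0, v_2(b)=0; units ≡ 3, 1 (mod 8); ε·ε+αω+βω = 1·0+0·0+0·1 ≡ 0  ⇒  (a,b)_2 = +1.
v=19: a=19^1·(≡11), b=19^2·(≡7) mod 19; (11|19)=+1, (7|19)=+1; (−1)^{1·2·9}·(+1)^2·(+1)^1 = +1.
v=31: a=31^2·(≡19), b=31^0·(≡7) mod 31; (19|31)=+1, (7|31)=+1; (−1)^{2·0·15}·(+1)^0·(+1)^2 = +1.
v=7: a=7^0·(≡3), b=7^-2·(≡5) mod 7; (3|7)=-1, (5|7)=-1; (−1)^{0·-2·3}·(-1)^-2·(-1)^0 = +1.
v=47: a=47^0·(≡23), b=47^1·(≡38) mod 47; (23|47)=-1, (38|47)=-1; (−1)^{0·1·23}·(-1)^1·(-1)^0 = -1.
v=13: a=13^0·(≡7), b=13^1·(≡7) mod 13; (7|13)=-1, (7|13)=-1; (−1)^{0·1·6}·(-1)^1·(-1)^0 = -1.
v=∞: 19 > 0 and 1833 > 0  ⇒  (a,b)_∞ = +1.
Ram(19, 1833) = {13, 47}; no ℚ_13-point on the conic.

[13, 47]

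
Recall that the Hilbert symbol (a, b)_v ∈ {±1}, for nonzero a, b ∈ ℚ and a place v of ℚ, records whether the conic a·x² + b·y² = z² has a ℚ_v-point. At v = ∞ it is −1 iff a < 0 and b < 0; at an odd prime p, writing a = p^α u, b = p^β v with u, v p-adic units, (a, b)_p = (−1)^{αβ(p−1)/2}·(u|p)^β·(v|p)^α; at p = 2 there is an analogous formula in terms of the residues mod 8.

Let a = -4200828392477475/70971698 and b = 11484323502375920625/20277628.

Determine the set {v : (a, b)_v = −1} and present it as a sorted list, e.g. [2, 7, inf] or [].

[11, 19]

(a, b) ≡ (-38, 24871) mod (ℚ^×)²; places V = {2, 3, 5, 7, 11, 13, 17, 19, 23, 31, 37, ∞}.
(a,b)_11: α=2, u≡2; β=3, v≡8 (mod 11); (2|11)=-1, (8|11)=-1; sign (−1)^0·-1^3·-1^2 = -1.
(a,b)_17: α=2, u≡2; β=1, v≡4 (mod 17); (2|17)=+1, (4|17)=+1; sign (−1)^0·+1^1·+1^2 = +1.
(a,b)_19: α=3, u≡6; β=3, v≡1 (mod 19); (6|19)=+1, (1|19)=+1; sign (−1)^1·+1^3·+1^3 = -1.
(a,b)_2: α=-1, β=-2; u≡5, v≡7 (mod 8); ε(u)ε(v)=0·1, αω(v)=-1·0, βω(u)=-2·1; sum ≡ 0  ⇒  +1.
(a,b)_∞: sgn(-38)=−, sgn(24871)=+, so +1.
(a,b)_5: α=2, u≡2; β=4, v≡1 (mod 5); (2|5)=-1, (1|5)=+1; sign (−1)^0·-1^4·+1^2 = +1.
(a,b)_7: α=-2, u≡1; β=-1, v≡2 (mod 7); (1|7)=+1, (2|7)=+1; sign (−1)^0·+1^-1·+1^-2 = +1.
(a,b)_13: α=0, u≡12; β=2, v≡5 (mod 13); (12|13)=+1, (5|13)=-1; sign (−1)^0·+1^2·-1^0 = +1.
(a,b)_3: α=6, u≡1; β=6, v≡1 (mod 3); (1|3)=+1, (1|3)=+1; sign (−1)^0·+1^6·+1^6 = +1.
(a,b)_37: α=-2, u≡28; β=-2, v≡11 (mod 37); (28|37)=+1, (11|37)=+1; sign (−1)^0·+1^-2·+1^-2 = +1.
(a,b)_23: α=-2, u≡8; β=-2, v≡1 (mod 23); (8|23)=+1, (1|23)=+1; sign (−1)^0·+1^-2·+1^-2 = +1.
(a,b)_31: α=2, u≡29; β=2, v≡28 (mod 31); (29|31)=-1, (28|31)=+1; sign (−1)^0·-1^2·+1^2 = +1.
(-38, 24871 / ℚ) ramifies at {11, 19}: a division algebra.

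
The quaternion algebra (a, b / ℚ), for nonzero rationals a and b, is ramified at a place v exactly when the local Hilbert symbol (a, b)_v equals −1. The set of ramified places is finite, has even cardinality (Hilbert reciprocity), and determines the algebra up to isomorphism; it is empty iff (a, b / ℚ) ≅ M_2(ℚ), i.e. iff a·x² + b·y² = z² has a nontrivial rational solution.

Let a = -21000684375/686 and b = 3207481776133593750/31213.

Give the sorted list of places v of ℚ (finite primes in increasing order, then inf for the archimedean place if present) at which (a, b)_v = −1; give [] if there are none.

[2, 7, 13, 17]

Mod squares: a ≡ -3570, b ≡ 286. Check v ∈ {∞, 2, 3, 5, 7, 11, 13, 17}.
v=∞: -3570 < 0 and 286 > 0  ⇒  (a,b)_∞ = +1.
v=17: a=17^1·(≡3), b=17^2·(≡12) mod 17; (3|17)=-1, (12|17)=-1; (−1)^{1·2·8}·(-1)^2·(-1)^1 = -1.
v=3: a=3^3·(≡1), b=3^6·(≡1) mod 3; (1|3)=+1, (1|3)=+1; (−1)^{3·6·1}·(+1)^6·(+1)^3 = +1.
v=5: a=5^5·(≡1), b=5^8·(≡4) mod 5; (1|5)=+1, (4|5)=+1; (−1)^{5·8·2}·(+1)^8·(+1)^5 = +1.
v=13: a=13^0·(≡7), b=13^-1·(≡10) mod 13; (7|13)=-1, (10|13)=+1; (−1)^{0·-1·6}·(-1)^-1·(+1)^0 = -1.
v=2: v_2(a)=-1, v_2(b)=1; units ≡ 7, 7 (mod 8); ε·ε+αω+βω = 1·1+-1·0+1·0 ≡ 1  ⇒  (a,b)_2 = -1.
v=7: a=7^-3·(≡4), b=7^-4·(≡6) mod 7; (4|7)=+1, (6|7)=-1; (−1)^{-3·-4·3}·(+1)^-4·(-1)^-3 = -1.
v=11: a=11^4·(≡9), b=11^7·(≡1) mod 11; (9|11)=+1, (1|11)=+1; (−1)^{4·7·5}·(+1)^7·(+1)^4 = +1.
Ram(-3570, 286) = {2, 7, 13, 17}; no ℚ_2-point on the conic.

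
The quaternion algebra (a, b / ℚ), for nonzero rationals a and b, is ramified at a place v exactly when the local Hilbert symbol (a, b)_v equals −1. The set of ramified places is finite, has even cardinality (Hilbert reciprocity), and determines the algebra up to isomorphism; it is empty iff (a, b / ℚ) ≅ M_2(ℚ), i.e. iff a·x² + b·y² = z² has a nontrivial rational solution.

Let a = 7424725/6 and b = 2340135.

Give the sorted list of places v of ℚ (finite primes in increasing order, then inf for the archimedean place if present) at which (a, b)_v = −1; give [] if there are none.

(a, b) ≡ (36366, 260015) mod (ℚ^×)²; places V = {2, 3, 5, 7, 11, 17, 19, 23, 29, ∞}.
(a,b)_5: α=2, u≡4; β=1, v≡2 (mod 5); (4|5)=+1, (2|5)=-1; sign (−1)^0·+1^1·-1^2 = +1.
(a,b)_29: α=1, u≡7; β=0, v≡9 (mod 29); (7|29)=+1, (9|29)=+1; sign (−1)^0·+1^0·+1^1 = +1.
(a,b)_23: α=0, u≡12; β=1, v≡16 (mod 23); (12|23)=+1, (16|23)=+1; sign (−1)^0·+1^1·+1^0 = +1.
(a,b)_19: α=1, u≡13; β=1, v≡7 (mod 19); (13|19)=-1, (7|19)=+1; sign (−1)^1·-1^1·+1^1 = +1.
(a,b)_7: α=2, u≡4; β=1, v≡6 (mod 7); (4|7)=+1, (6|7)=-1; sign (−1)^0·+1^1·-1^2 = +1.
(a,b)_3: α=-1, u≡2; β=2, v≡2 (mod 3); (2|3)=-1, (2|3)=-1; sign (−1)^0·-1^2·-1^-1 = -1.
(a,b)_∞: sgn(36366)=+, sgn(260015)=+, so +1.
(a,b)_11: α=1, u≡8; β=0, v≡6 (mod 11); (8|11)=-1, (6|11)=-1; sign (−1)^0·-1^0·-1^1 = -1.
(a,b)_17: α=0, u≡10; β=1, v≡6 (mod 17); (10|17)=-1, (6|17)=-1; sign (−1)^0·-1^1·-1^0 = -1.
(a,b)_2: α=-1, β=0; u≡7, v≡7 (mod 8); ε(u)ε(v)=1·1, αω(v)=-1·0, βω(u)=0·0; sum ≡ 1  ⇒  -1.
|Ram(36366, 260015)| = 4, even; anisotropic at {2, 3, 11, 17}.

[2, 3, 11, 17]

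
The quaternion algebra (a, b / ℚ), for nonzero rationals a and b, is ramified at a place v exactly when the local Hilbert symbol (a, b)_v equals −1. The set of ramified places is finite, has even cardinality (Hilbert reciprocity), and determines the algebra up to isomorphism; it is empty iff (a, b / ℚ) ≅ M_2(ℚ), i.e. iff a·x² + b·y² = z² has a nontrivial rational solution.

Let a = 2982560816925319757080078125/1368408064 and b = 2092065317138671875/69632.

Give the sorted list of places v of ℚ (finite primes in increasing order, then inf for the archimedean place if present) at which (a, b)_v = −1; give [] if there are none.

Mod squares: a ≡ 429, b ≡ 113883. Check v ∈ {∞, 2, 3, 5, 7, 11, 13, 17, 29}.
v=2: v_2(a)=-14, v_2(b)=-12; units ≡ 5, 3 (mod 8); ε·ε+αω+βω = 0·1+-14·1+-12·1 ≡ 0  ⇒  (a,b)_2 = +1.
v=11: a=11^1·(≡6), b=11^1·(≡2) mod 11; (6|11)=-1, (2|11)=-1; (−1)^{1·1·5}·(-1)^1·(-1)^1 = -1.
v=17: a=17^-4·(≡1), b=17^-1·(≡16) mod 17; (1|17)=+1, (16|17)=+1; (−1)^{-4·-1·8}·(+1)^-1·(+1)^-4 = +1.
v=29: a=29^4·(≡5), b=29^3·(≡18) mod 29; (5|29)=+1, (18|29)=-1; (−1)^{4·3·14}·(+1)^3·(-1)^4 = +1.
v=5: a=5^14·(≡1), b=5^12·(≡2) mod 5; (1|5)=+1, (2|5)=-1; (−1)^{14·12·2}·(+1)^12·(-1)^14 = +1.
v=13: a=13^3·(≡5), b=13^2·(≡3) mod 13; (5|13)=-1, (3|13)=+1; (−1)^{3·2·6}·(-1)^2·(+1)^3 = +1.
v=7: a=7^6·(≡2), b=7^1·(≡1) mod 7; (2|7)=+1, (1|7)=+1; (−1)^{6·1·3}·(+1)^1·(+1)^6 = +1.
v=3: a=3^5·(≡2), b=3^3·(≡2) mod 3; (2|3)=-1, (2|3)=-1; (−1)^{5·3·1}·(-1)^3·(-1)^5 = -1.
v=∞: 429 > 0 and 113883 > 0  ⇒  (a,b)_∞ = +1.
Ram(429, 113883) = {3, 11}; no ℚ_3-point on the conic.

[3, 11]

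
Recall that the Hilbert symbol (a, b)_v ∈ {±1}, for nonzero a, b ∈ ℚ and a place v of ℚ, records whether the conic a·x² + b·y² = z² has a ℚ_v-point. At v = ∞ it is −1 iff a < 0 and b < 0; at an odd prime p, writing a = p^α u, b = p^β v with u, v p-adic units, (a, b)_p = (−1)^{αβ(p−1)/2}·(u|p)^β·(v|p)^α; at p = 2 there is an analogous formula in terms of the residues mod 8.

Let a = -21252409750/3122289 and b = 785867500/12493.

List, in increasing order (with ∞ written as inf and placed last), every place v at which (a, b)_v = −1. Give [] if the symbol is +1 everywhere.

[11, 17]

(a, b) ≡ (-24310, 2431) mod (ℚ^×)²; places V = {2, 3, 5, 11, 13, 17, 19, 31, 41, ∞}.
(a,b)_∞: sgn(-24310)=−, sgn(2431)=+, so +1.
(a,b)_17: α=3, u≡2; β=1, v≡11 (mod 17); (2|17)=+1, (11|17)=-1; sign (−1)^0·+1^1·-1^3 = -1.
(a,b)_41: α=0, u≡12; β=2, v≡19 (mod 41); (12|41)=-1, (19|41)=-1; sign (−1)^0·-1^2·-1^0 = +1.
(a,b)_2: α=1, β=2; u≡5, v≡7 (mod 8); ε(u)ε(v)=0·1, αω(v)=1·0, βω(u)=2·1; sum ≡ 0  ⇒  +1.
(a,b)_11: α=3, u≡4; β=1, v≡1 (mod 11); (4|11)=+1, (1|11)=+1; sign (−1)^1·+1^1·+1^3 = -1.
(a,b)_19: α=-2, u≡2; β=0, v≡14 (mod 19); (2|19)=-1, (14|19)=-1; sign (−1)^0·-1^0·-1^-2 = +1.
(a,b)_31: α=-2, u≡25; β=-2, v≡6 (mod 31); (25|31)=+1, (6|31)=-1; sign (−1)^0·+1^-2·-1^-2 = +1.
(a,b)_5: α=3, u≡3; β=4, v≡1 (mod 5); (3|5)=-1, (1|5)=+1; sign (−1)^0·-1^4·+1^3 = +1.
(a,b)_3: α=-2, u≡2; β=0, v≡1 (mod 3); (2|3)=-1, (1|3)=+1; sign (−1)^0·-1^0·+1^-2 = +1.
(a,b)_13: α=1, u≡2; β=-1, v≡11 (mod 13); (2|13)=-1, (11|13)=-1; sign (−1)^0·-1^-1·-1^1 = +1.
Ram(-24310, 2431) = {11, 17}; no ℚ_11-point on the conic.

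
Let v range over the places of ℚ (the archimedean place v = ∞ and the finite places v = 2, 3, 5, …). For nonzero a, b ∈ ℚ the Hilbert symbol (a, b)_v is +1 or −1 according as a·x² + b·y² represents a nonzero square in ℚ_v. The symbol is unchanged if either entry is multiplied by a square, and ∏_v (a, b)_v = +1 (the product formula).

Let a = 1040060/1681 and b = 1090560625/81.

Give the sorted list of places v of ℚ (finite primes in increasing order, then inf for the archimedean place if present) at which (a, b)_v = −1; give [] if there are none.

[5, 11, 19, 43]

Mod squares: a ≡ 260015, b ≡ 1744897. Check v ∈ {∞, 2, 3, 5, 7, 11, 17, 19, 23, 31, 41, 43}.
v=17: a=17^1·(≡10), b=17^1·(≡12) mod 17; (10|17)=-1, (12|17)=-1; (−1)^{1·1·8}·(-1)^1·(-1)^1 = +1.
v=3: a=3^0·(≡2), b=3^-4·(≡1) mod 3; (2|3)=-1, (1|3)=+1; (−1)^{0·-4·1}·(-1)^-4·(+1)^0 = +1.
v=∞: 260015 > 0 and 1744897 > 0  ⇒  (a,b)_∞ = +1.
v=31: a=31^0·(≡28), b=31^1·(≡27) mod 31; (28|31)=+1, (27|31)=-1; (−1)^{0·1·15}·(+1)^1·(-1)^0 = +1.
v=5: a=5^1·(≡2), b=5^4·(≡2) mod 5; (2|5)=-1, (2|5)=-1; (−1)^{1·4·2}·(-1)^4·(-1)^1 = -1.
v=41: a=41^-2·(≡13), b=41^0·(≡15) mod 41; (13|41)=-1, (15|41)=-1; (−1)^{-2·0·20}·(-1)^0·(-1)^-2 = +1.
v=43: a=43^0·(≡37), b=43^1·(≡34) mod 43; (37|43)=-1, (34|43)=-1; (−1)^{0·1·21}·(-1)^1·(-1)^0 = -1.
v=2: v_2(a)=2, v_2(b)=0; units ≡ 7, 1 (mod 8); ε·ε+αω+βω = 1·0+2·0+0·0 ≡ 0  ⇒  (a,b)_2 = +1.
v=19: a=19^1·(≡17), b=19^0·(≡10) mod 19; (17|19)=+1, (10|19)=-1; (−1)^{1·0·9}·(+1)^0·(-1)^1 = -1.
v=23: a=23^1·(≡1), b=23^0·(≡16) mod 23; (1|23)=+1, (16|23)=+1; (−1)^{1·0·11}·(+1)^0·(+1)^1 = +1.
v=7: a=7^1·(≡5), b=7^1·(≡4) mod 7; (5|7)=-1, (4|7)=+1; (−1)^{1·1·3}·(-1)^1·(+1)^1 = +1.
v=11: a=11^0·(≡6), b=11^1·(≡2) mod 11; (6|11)=-1, (2|11)=-1; (−1)^{0·1·5}·(-1)^1·(-1)^0 = -1.
(260015, 1744897 / ℚ) ramifies at {5, 11, 19, 43}: a division algebra.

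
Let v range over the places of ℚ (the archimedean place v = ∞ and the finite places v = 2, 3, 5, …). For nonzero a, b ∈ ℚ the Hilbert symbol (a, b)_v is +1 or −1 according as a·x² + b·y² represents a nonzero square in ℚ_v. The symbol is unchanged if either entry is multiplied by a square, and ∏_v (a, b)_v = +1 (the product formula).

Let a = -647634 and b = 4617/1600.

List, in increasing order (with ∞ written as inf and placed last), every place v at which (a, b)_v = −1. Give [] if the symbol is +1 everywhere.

[13, 23]

Mod squares: a ≡ -1794, b ≡ 57. Check v ∈ {∞, 2, 3, 5, 13, 19, 23}.
v=23: a=23^1·(≡17), b=23^0·(≡19) mod 23; (17|23)=-1, (19|23)=-1; (−1)^{1·0·11}·(-1)^0·(-1)^1 = -1.
v=19: a=19^2·(≡11), b=19^1·(≡18) mod 19; (11|19)=+1, (18|19)=-1; (−1)^{2·1·9}·(+1)^1·(-1)^2 = +1.
v=2: v_2(a)=1, v_2(b)=-6; units ≡ 7, 1 (mod 8); ε·ε+αω+βω = 1·0+1·0+-6·0 ≡ 0  ⇒  (a,b)_2 = +1.
v=5: a=5^0·(≡1), b=5^-2·(≡3) mod 5; (1|5)=+1, (3|5)=-1; (−1)^{0·-2·2}·(+1)^-2·(-1)^0 = +1.
v=3: a=3^1·(≡2), b=3^5·(≡1) mod 3; (2|3)=-1, (1|3)=+1; (−1)^{1·5·1}·(-1)^5·(+1)^1 = +1.
v=13: a=13^1·(≡11), b=13^0·(≡2) mod 13; (11|13)=-1, (2|13)=-1; (−1)^{1·0·6}·(-1)^0·(-1)^1 = -1.
v=∞: -1794 < 0 and 57 > 0  ⇒  (a,b)_∞ = +1.
Ram(-1794, 57) = {13, 23}; no ℚ_13-point on the conic.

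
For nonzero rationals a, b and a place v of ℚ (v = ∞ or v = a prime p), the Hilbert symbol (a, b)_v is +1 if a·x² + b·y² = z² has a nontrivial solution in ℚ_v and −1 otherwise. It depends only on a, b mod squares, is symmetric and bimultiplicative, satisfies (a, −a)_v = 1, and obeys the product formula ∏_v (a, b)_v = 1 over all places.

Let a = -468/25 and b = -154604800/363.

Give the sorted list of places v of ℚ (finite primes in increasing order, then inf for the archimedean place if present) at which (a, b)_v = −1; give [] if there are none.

[3, inf]

Mod squares: a ≡ -13, b ≡ -1479. Check v ∈ {∞, 2, 3, 5, 7, 11, 13, 17, 29}.
v=29: a=29^0·(≡1), b=29^1·(≡1) mod 29; (1|29)=+1, (1|29)=+1; (−1)^{0·1·14}·(+1)^1·(+1)^0 = +1.
v=7: a=7^0·(≡2), b=7^2·(≡6) mod 7; (2|7)=+1, (6|7)=-1; (−1)^{0·2·3}·(+1)^2·(-1)^0 = +1.
v=5: a=5^-2·(≡2), b=5^2·(≡1) mod 5; (2|5)=-1, (1|5)=+1; (−1)^{-2·2·2}·(-1)^2·(+1)^-2 = +1.
v=3: a=3^2·(≡2), b=3^-1·(≡2) mod 3; (2|3)=-1, (2|3)=-1; (−1)^{2·-1·1}·(-1)^-1·(-1)^2 = -1.
v=2: v_2(a)=2, v_2(b)=8; units ≡ 3, 1 (mod 8); ε·ε+αω+βω = 1·0+2·0+8·1 ≡ 0  ⇒  (a,b)_2 = +1.
v=13: a=13^1·(≡10), b=13^0·(≡12) mod 13; (10|13)=+1, (12|13)=+1; (−1)^{1·0·6}·(+1)^0·(+1)^1 = +1.
v=∞: -13 < 0 and -1479 < 0  ⇒  (a,b)_∞ = -1.
v=17: a=17^0·(≡1), b=17^1·(≡15) mod 17; (1|17)=+1, (15|17)=+1; (−1)^{0·1·8}·(+1)^1·(+1)^0 = +1.
v=11: a=11^0·(≡9), b=11^-2·(≡8) mod 11; (9|11)=+1, (8|11)=-1; (−1)^{0·-2·5}·(+1)^-2·(-1)^0 = +1.
|Ram(-13, -1479)| = 2, even; anisotropic at {3, ∞}.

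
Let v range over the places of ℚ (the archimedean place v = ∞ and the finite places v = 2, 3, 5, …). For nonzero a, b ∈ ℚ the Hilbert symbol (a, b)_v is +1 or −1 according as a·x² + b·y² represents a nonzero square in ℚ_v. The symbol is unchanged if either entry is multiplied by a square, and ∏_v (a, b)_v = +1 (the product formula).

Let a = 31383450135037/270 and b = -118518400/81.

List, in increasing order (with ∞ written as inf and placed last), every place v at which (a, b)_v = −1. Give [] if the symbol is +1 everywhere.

(a, b) ≡ (15432206790, -74074) mod (ℚ^×)²; places V = {2, 3, 5, 7, 11, 13, 17, 19, 37, 43, ∞}.
(a,b)_43: α=1, u≡24; β=0, v≡16 (mod 43); (24|43)=+1, (16|43)=+1; sign (−1)^0·+1^0·+1^1 = +1.
(a,b)_3: α=-3, u≡1; β=-4, v≡2 (mod 3); (1|3)=+1, (2|3)=-1; sign (−1)^0·+1^-4·-1^-3 = -1.
(a,b)_37: α=1, u≡10; β=1, v≡16 (mod 37); (10|37)=+1, (16|37)=+1; sign (−1)^0·+1^1·+1^1 = +1.
(a,b)_17: α=1, u≡5; β=0, v≡11 (mod 17); (5|17)=-1, (11|17)=-1; sign (−1)^0·-1^0·-1^1 = -1.
(a,b)_13: α=3, u≡10; β=1, v≡3 (mod 13); (10|13)=+1, (3|13)=+1; sign (−1)^0·+1^1·+1^3 = +1.
(a,b)_11: α=1, u≡9; β=1, v≡3 (mod 11); (9|11)=+1, (3|11)=+1; sign (−1)^1·+1^1·+1^1 = -1.
(a,b)_∞: sgn(15432206790)=+, sgn(-74074)=−, so +1.
(a,b)_2: α=-1, β=7; u≡3, v≡3 (mod 8); ε(u)ε(v)=1·1, αω(v)=-1·1, βω(u)=7·1; sum ≡ 1  ⇒  -1.
(a,b)_7: α=1, u≡6; β=1, v≡2 (mod 7); (6|7)=-1, (2|7)=+1; sign (−1)^1·-1^1·+1^1 = +1.
(a,b)_19: α=3, u≡11; β=0, v≡17 (mod 19); (11|19)=+1, (17|19)=+1; sign (−1)^0·+1^0·+1^3 = +1.
(a,b)_5: α=-1, u≡3; β=2, v≡4 (mod 5); (3|5)=-1, (4|5)=+1; sign (−1)^0·-1^2·+1^-1 = +1.
(15432206790, -74074 / ℚ) ramifies at {2, 3, 11, 17}: a division algebra.

[2, 3, 11, 17]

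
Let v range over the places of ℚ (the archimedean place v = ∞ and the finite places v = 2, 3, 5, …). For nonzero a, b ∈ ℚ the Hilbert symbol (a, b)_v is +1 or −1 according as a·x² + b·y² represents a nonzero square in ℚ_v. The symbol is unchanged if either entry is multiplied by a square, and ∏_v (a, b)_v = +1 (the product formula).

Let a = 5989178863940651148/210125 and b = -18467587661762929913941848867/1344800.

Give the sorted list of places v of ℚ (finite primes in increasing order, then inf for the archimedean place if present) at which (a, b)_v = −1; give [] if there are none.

(a, b) ≡ (140415, -27094) mod (ℚ^×)²; places V = {2, 3, 5, 7, 11, 19, 23, 31, 37, 41, ∞}.
(a,b)_2: α=2, β=-5; u≡7, v≡5 (mod 8); ε(u)ε(v)=1·0, αω(v)=2·1, βω(u)=-5·0; sum ≡ 0  ⇒  +1.
(a,b)_37: α=1, u≡36; β=2, v≡7 (mod 37); (36|37)=+1, (7|37)=+1; sign (−1)^0·+1^2·+1^1 = +1.
(a,b)_5: α=-3, u≡3; β=-2, v≡4 (mod 5); (3|5)=-1, (4|5)=+1; sign (−1)^0·-1^-2·+1^-3 = +1.
(a,b)_7: α=4, u≡4; β=0, v≡6 (mod 7); (4|7)=+1, (6|7)=-1; sign (−1)^0·+1^0·-1^4 = +1.
(a,b)_31: α=2, u≡28; β=5, v≡9 (mod 31); (28|31)=+1, (9|31)=+1; sign (−1)^0·+1^5·+1^2 = +1.
(a,b)_23: α=3, u≡20; β=5, v≡4 (mod 23); (20|23)=-1, (4|23)=+1; sign (−1)^1·-1^5·+1^3 = +1.
(a,b)_11: α=3, u≡1; β=4, v≡7 (mod 11); (1|11)=+1, (7|11)=-1; sign (−1)^0·+1^4·-1^3 = -1.
(a,b)_∞: sgn(140415)=+, sgn(-27094)=−, so +1.
(a,b)_41: α=-2, u≡40; β=-2, v≡7 (mod 41); (40|41)=+1, (7|41)=-1; sign (−1)^0·+1^-2·-1^-2 = +1.
(a,b)_3: α=1, u≡2; β=6, v≡2 (mod 3); (2|3)=-1, (2|3)=-1; sign (−1)^0·-1^6·-1^1 = -1.
(a,b)_19: α=2, u≡17; β=3, v≡3 (mod 19); (17|19)=+1, (3|19)=-1; sign (−1)^0·+1^3·-1^2 = +1.
|Ram(140415, -27094)| = 2, even; anisotropic at {3, 11}.

[3, 11]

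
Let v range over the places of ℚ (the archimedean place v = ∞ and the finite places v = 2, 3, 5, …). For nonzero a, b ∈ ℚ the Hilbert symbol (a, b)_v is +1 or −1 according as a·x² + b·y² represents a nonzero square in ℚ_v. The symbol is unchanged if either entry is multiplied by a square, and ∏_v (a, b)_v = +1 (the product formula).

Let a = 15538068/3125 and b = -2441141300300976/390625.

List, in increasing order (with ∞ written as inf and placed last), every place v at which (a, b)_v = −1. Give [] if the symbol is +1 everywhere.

[7, 17]

(a, b) ≡ (239785, -91) mod (ℚ^×)²; places V = {2, 3, 5, 7, 13, 17, 31, ∞}.
(a,b)_13: α=1, u≡11; β=3, v≡6 (mod 13); (11|13)=-1, (6|13)=-1; sign (−1)^0·-1^3·-1^1 = +1.
(a,b)_7: α=1, u≡1; β=3, v≡2 (mod 7); (1|7)=+1, (2|7)=+1; sign (−1)^1·+1^3·+1^1 = -1.
(a,b)_∞: sgn(239785)=+, sgn(-91)=−, so +1.
(a,b)_5: α=-5, u≡3; β=-8, v≡4 (mod 5); (3|5)=-1, (4|5)=+1; sign (−1)^0·-1^-8·+1^-5 = +1.
(a,b)_3: α=4, u≡1; β=6, v≡2 (mod 3); (1|3)=+1, (2|3)=-1; sign (−1)^0·+1^6·-1^4 = +1.
(a,b)_2: α=2, β=4; u≡1, v≡5 (mod 8); ε(u)ε(v)=0·0, αω(v)=2·1, βω(u)=4·0; sum ≡ 0  ⇒  +1.
(a,b)_17: α=1, u≡6; β=2, v≡12 (mod 17); (6|17)=-1, (12|17)=-1; sign (−1)^0·-1^2·-1^1 = -1.
(a,b)_31: α=1, u≡7; β=2, v≡7 (mod 31); (7|31)=+1, (7|31)=+1; sign (−1)^0·+1^2·+1^1 = +1.
Ram(239785, -91) = {7, 17}; no ℚ_7-point on the conic.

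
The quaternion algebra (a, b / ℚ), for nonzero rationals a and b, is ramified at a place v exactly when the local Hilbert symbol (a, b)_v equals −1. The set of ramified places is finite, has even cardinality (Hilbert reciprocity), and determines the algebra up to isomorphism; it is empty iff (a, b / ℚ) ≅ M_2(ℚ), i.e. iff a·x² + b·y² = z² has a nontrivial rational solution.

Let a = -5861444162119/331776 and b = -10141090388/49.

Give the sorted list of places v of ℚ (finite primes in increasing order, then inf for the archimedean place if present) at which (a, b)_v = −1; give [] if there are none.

[31, 37, 43, inf]

(a, b) ≡ (-1591, -15001613) mod (ℚ^×)²; places V = {2, 3, 7, 11, 13, 23, 29, 31, 37, 41, 43, ∞}.
(a,b)_41: α=0, u≡4; β=1, v≡39 (mod 41); (4|41)=+1, (39|41)=+1; sign (−1)^0·+1^1·+1^0 = +1.
(a,b)_∞: sgn(-1591)=−, sgn(-15001613)=−, so -1.
(a,b)_13: α=2, u≡2; β=2, v≡4 (mod 13); (2|13)=-1, (4|13)=+1; sign (−1)^0·-1^2·+1^2 = +1.
(a,b)_7: α=2, u≡5; β=-2, v≡5 (mod 7); (5|7)=-1, (5|7)=-1; sign (−1)^0·-1^-2·-1^2 = +1.
(a,b)_43: α=1, u≡13; β=0, v≡19 (mod 43); (13|43)=+1, (19|43)=-1; sign (−1)^0·+1^0·-1^1 = -1.
(a,b)_3: α=-4, u≡2; β=0, v≡1 (mod 3); (2|3)=-1, (1|3)=+1; sign (−1)^0·-1^0·+1^-4 = +1.
(a,b)_37: α=1, u≡23; β=1, v≡16 (mod 37); (23|37)=-1, (16|37)=+1; sign (−1)^0·-1^1·+1^1 = -1.
(a,b)_11: α=0, u≡3; β=1, v≡8 (mod 11); (3|11)=+1, (8|11)=-1; sign (−1)^0·+1^1·-1^0 = +1.
(a,b)_29: α=2, u≡28; β=1, v≡24 (mod 29); (28|29)=+1, (24|29)=+1; sign (−1)^0·+1^1·+1^2 = +1.
(a,b)_23: α=2, u≡17; β=0, v≡20 (mod 23); (17|23)=-1, (20|23)=-1; sign (−1)^0·-1^0·-1^2 = +1.
(a,b)_2: α=-12, β=2; u≡1, v≡3 (mod 8); ε(u)ε(v)=0·1, αω(v)=-12·1, βω(u)=2·0; sum ≡ 0  ⇒  +1.
(a,b)_31: α=0, u≡17; β=1, v≡25 (mod 31); (17|31)=-1, (25|31)=+1; sign (−1)^0·-1^1·+1^0 = -1.
|Ram(-1591, -15001613)| = 4, even; anisotropic at {31, 37, 43, ∞}.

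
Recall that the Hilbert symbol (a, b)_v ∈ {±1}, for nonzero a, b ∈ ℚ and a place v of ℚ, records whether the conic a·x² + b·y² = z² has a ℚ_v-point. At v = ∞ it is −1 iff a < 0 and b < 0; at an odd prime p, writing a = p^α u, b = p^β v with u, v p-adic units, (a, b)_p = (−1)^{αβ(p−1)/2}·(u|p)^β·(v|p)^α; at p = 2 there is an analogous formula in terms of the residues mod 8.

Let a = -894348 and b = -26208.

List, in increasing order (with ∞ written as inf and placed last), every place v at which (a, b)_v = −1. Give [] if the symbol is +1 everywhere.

[2, inf]

(a, b) ≡ (-3, -182) mod (ℚ^×)²; places V = {2, 3, 7, 13, ∞}.
(a,b)_2: α=2, β=5; u≡5, v≡5 (mod 8); ε(u)ε(v)=0·0, αω(v)=2·1, βω(u)=5·1; sum ≡ 1  ⇒  -1.
(a,b)_∞: sgn(-3)=−, sgn(-182)=−, so -1.
(a,b)_3: α=3, u≡2; β=2, v≡1 (mod 3); (2|3)=-1, (1|3)=+1; sign (−1)^0·-1^2·+1^3 = +1.
(a,b)_7: α=2, u≡4; β=1, v≡1 (mod 7); (4|7)=+1, (1|7)=+1; sign (−1)^0·+1^1·+1^2 = +1.
(a,b)_13: α=2, u≡12; β=1, v≡12 (mod 13); (12|13)=+1, (12|13)=+1; sign (−1)^0·+1^1·+1^2 = +1.
|Ram(-3, -182)| = 2, even; anisotropic at {2, ∞}.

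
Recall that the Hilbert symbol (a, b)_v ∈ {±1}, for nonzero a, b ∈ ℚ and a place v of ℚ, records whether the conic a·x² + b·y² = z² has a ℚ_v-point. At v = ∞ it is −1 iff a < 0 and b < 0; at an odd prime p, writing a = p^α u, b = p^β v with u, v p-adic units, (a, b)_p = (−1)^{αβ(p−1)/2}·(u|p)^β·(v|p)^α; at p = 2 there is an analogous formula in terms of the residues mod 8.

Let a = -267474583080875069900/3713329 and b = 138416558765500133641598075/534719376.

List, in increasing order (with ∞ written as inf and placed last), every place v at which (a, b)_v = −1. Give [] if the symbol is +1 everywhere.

Mod squares: a ≡ -30659, b ≡ 64883. Check v ∈ {∞, 2, 3, 5, 7, 11, 13, 23, 31, 41, 43, 47}.
v=5: a=5^2·(≡1), b=5^2·(≡3) mod 5; (1|5)=+1, (3|5)=-1; (−1)^{2·2·2}·(+1)^2·(-1)^2 = +1.
v=7: a=7^4·(≡2), b=7^5·(≡4) mod 7; (2|7)=+1, (4|7)=+1; (−1)^{4·5·3}·(+1)^5·(+1)^4 = +1.
v=11: a=11^2·(≡9), b=11^2·(≡4) mod 11; (9|11)=+1, (4|11)=+1; (−1)^{2·2·5}·(+1)^2·(+1)^2 = +1.
v=3: a=3^0·(≡1), b=3^-2·(≡2) mod 3; (1|3)=+1, (2|3)=-1; (−1)^{0·-2·1}·(+1)^-2·(-1)^0 = +1.
v=31: a=31^3·(≡23), b=31^3·(≡20) mod 31; (23|31)=-1, (20|31)=+1; (−1)^{3·3·15}·(-1)^3·(+1)^3 = +1.
v=2: v_2(a)=2, v_2(b)=-4; units ≡ 5, 3 (mod 8); ε·ε+αω+βω = 0·1+2·1+-4·1 ≡ 0  ⇒  (a,b)_2 = +1.
v=23: a=23^1·(≡3), b=23^3·(≡14) mod 23; (3|23)=+1, (14|23)=-1; (−1)^{1·3·11}·(+1)^3·(-1)^1 = +1.
v=∞: -30659 < 0 and 64883 > 0  ⇒  (a,b)_∞ = +1.
v=41: a=41^-2·(≡18), b=41^-2·(≡33) mod 41; (18|41)=+1, (33|41)=+1; (−1)^{-2·-2·20}·(+1)^-2·(+1)^-2 = +1.
v=13: a=13^2·(≡7), b=13^3·(≡1) mod 13; (7|13)=-1, (1|13)=+1; (−1)^{2·3·6}·(-1)^3·(+1)^2 = -1.
v=47: a=47^-2·(≡2), b=47^-2·(≡23) mod 47; (2|47)=+1, (23|47)=-1; (−1)^{-2·-2·23}·(+1)^-2·(-1)^-2 = +1.
v=43: a=43^3·(≡32), b=43^4·(≡37) mod 43; (32|43)=-1, (37|43)=-1; (−1)^{3·4·21}·(-1)^4·(-1)^3 = -1.
(-30659, 64883 / ℚ) ramifies at {13, 43}: a division algebra.

[13, 43]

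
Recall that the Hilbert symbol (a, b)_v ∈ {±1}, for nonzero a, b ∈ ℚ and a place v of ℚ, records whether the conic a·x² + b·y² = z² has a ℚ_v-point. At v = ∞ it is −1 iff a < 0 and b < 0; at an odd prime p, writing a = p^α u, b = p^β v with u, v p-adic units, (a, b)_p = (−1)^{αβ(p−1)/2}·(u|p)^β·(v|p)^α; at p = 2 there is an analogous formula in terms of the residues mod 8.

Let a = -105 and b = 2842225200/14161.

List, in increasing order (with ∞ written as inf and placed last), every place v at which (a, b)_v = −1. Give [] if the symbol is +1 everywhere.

Mod squares: a ≡ -105, b ≡ 3. Check v ∈ {∞, 2, 3, 5, 7, 17, 19}.
v=3: a=3^1·(≡1), b=3^9·(≡1) mod 3; (1|3)=+1, (1|3)=+1; (−1)^{1·9·1}·(+1)^9·(+1)^1 = -1.
v=19: a=19^0·(≡9), b=19^2·(≡3) mod 19; (9|19)=+1, (3|19)=-1; (−1)^{0·2·9}·(+1)^2·(-1)^0 = +1.
v=5: a=5^1·(≡4), b=5^2·(≡3) mod 5; (4|5)=+1, (3|5)=-1; (−1)^{1·2·2}·(+1)^2·(-1)^1 = -1.
v=7: a=7^1·(≡6), b=7^-2·(≡5) mod 7; (6|7)=-1, (5|7)=-1; (−1)^{1·-2·3}·(-1)^-2·(-1)^1 = -1.
v=17: a=17^0·(≡14), b=17^-2·(≡3) mod 17; (14|17)=-1, (3|17)=-1; (−1)^{0·-2·8}·(-1)^-2·(-1)^0 = +1.
v=∞: -105 < 0 and 3 > 0  ⇒  (a,b)_∞ = +1.
v=2: v_2(a)=0, v_2(b)=4; units ≡ 7, 3 (mod 8); ε·ε+αω+βω = 1·1+0·1+4·0 ≡ 1  ⇒  (a,b)_2 = -1.
Ram(-105, 3) = {2, 3, 5, 7}; no ℚ_2-point on the conic.

[2, 3, 5, 7]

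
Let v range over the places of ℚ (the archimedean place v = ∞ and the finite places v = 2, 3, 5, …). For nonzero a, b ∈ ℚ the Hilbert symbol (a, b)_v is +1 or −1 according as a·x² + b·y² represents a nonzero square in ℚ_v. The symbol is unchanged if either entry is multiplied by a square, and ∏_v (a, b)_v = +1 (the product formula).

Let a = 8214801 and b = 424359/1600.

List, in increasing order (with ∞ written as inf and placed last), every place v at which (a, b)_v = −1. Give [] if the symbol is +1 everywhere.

(a, b) ≡ (167649, 31) mod (ℚ^×)²; places V = {2, 3, 5, 7, 13, 29, 31, 41, 47, ∞}.
(a,b)_29: α=1, u≡26; β=0, v≡12 (mod 29); (26|29)=-1, (12|29)=-1; sign (−1)^0·-1^0·-1^1 = -1.
(a,b)_13: α=0, u≡10; β=2, v≡2 (mod 13); (10|13)=+1, (2|13)=-1; sign (−1)^0·+1^2·-1^0 = +1.
(a,b)_31: α=0, u≡18; β=1, v≡14 (mod 31); (18|31)=+1, (14|31)=+1; sign (−1)^0·+1^1·+1^0 = +1.
(a,b)_41: α=1, u≡35; β=0, v≡9 (mod 41); (35|41)=-1, (9|41)=+1; sign (−1)^0·-1^0·+1^1 = +1.
(a,b)_2: α=0, β=-6; u≡1, v≡7 (mod 8); ε(u)ε(v)=0·1, αω(v)=0·0, βω(u)=-6·0; sum ≡ 0  ⇒  +1.
(a,b)_∞: sgn(167649)=+, sgn(31)=+, so +1.
(a,b)_7: α=2, u≡6; β=0, v≡3 (mod 7); (6|7)=-1, (3|7)=-1; sign (−1)^0·-1^0·-1^2 = +1.
(a,b)_3: α=1, u≡2; β=4, v≡1 (mod 3); (2|3)=-1, (1|3)=+1; sign (−1)^0·-1^4·+1^1 = +1.
(a,b)_47: α=1, u≡37; β=0, v≡45 (mod 47); (37|47)=+1, (45|47)=-1; sign (−1)^0·+1^0·-1^1 = -1.
(a,b)_5: α=0, u≡1; β=-2, v≡1 (mod 5); (1|5)=+1, (1|5)=+1; sign (−1)^0·+1^-2·+1^0 = +1.
(167649, 31 / ℚ) ramifies at {29, 47}: a division algebra.

[29, 47]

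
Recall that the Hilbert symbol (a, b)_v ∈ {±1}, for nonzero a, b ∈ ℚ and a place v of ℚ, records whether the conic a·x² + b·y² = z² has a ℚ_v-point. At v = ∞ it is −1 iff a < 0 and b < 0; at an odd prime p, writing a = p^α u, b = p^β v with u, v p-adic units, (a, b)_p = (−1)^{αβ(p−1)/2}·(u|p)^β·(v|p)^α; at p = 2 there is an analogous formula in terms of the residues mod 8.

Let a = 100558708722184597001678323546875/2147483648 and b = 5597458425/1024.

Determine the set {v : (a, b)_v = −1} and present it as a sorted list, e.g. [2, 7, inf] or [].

(a, b) ≡ (1612806, 7657) mod (ℚ^×)²; places V = {2, 3, 5, 7, 13, 19, 23, 29, 31, ∞}.
(a,b)_7: α=2, u≡6; β=0, v≡3 (mod 7); (6|7)=-1, (3|7)=-1; sign (−1)^0·-1^0·-1^2 = +1.
(a,b)_31: α=3, u≡2; β=1, v≡17 (mod 31); (2|31)=+1, (17|31)=-1; sign (−1)^1·+1^1·-1^3 = +1.
(a,b)_23: α=1, u≡4; β=0, v≡5 (mod 23); (4|23)=+1, (5|23)=-1; sign (−1)^0·+1^0·-1^1 = -1.
(a,b)_∞: sgn(1612806)=+, sgn(7657)=+, so +1.
(a,b)_2: α=-31, β=-10; u≡3, v≡1 (mod 8); ε(u)ε(v)=1·0, αω(v)=-31·0, βω(u)=-10·1; sum ≡ 0  ⇒  +1.
(a,b)_13: α=3, u≡4; β=1, v≡1 (mod 13); (4|13)=+1, (1|13)=+1; sign (−1)^0·+1^1·+1^3 = +1.
(a,b)_19: α=8, u≡15; β=3, v≡16 (mod 19); (15|19)=-1, (16|19)=+1; sign (−1)^0·-1^3·+1^8 = -1.
(a,b)_3: α=11, u≡2; β=4, v≡1 (mod 3); (2|3)=-1, (1|3)=+1; sign (−1)^0·-1^4·+1^11 = +1.
(a,b)_5: α=6, u≡4; β=2, v≡3 (mod 5); (4|5)=+1, (3|5)=-1; sign (−1)^0·+1^2·-1^6 = +1.
(a,b)_29: α=1, u≡17; β=0, v≡25 (mod 29); (17|29)=-1, (25|29)=+1; sign (−1)^0·-1^0·+1^1 = +1.
|Ram(1612806, 7657)| = 2, even; anisotropic at {19, 23}.

[19, 23]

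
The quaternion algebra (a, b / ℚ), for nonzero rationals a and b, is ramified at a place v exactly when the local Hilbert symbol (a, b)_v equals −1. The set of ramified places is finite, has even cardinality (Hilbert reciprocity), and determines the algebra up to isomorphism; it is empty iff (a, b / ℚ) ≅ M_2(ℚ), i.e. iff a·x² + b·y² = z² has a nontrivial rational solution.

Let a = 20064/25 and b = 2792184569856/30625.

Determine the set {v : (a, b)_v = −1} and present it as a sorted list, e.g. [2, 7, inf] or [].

[2, 11]

Mod squares: a ≡ 1254, b ≡ 6. Check v ∈ {∞, 2, 3, 5, 7, 11, 17, 19}.
v=2: v_2(a)=5, v_2(b)=13; units ≡ 3, 3 (mod 8); ε·ε+αω+βω = 1·1+5·1+13·1 ≡ 1  ⇒  (a,b)_2 = -1.
v=∞: 1254 > 0 and 6 > 0  ⇒  (a,b)_∞ = +1.
v=7: a=7^0·(≡4), b=7^-2·(≡5) mod 7; (4|7)=+1, (5|7)=-1; (−1)^{0·-2·3}·(+1)^-2·(-1)^0 = +1.
v=17: a=17^0·(≡9), b=17^2·(≡14) mod 17; (9|17)=+1, (14|17)=-1; (−1)^{0·2·8}·(+1)^2·(-1)^0 = +1.
v=19: a=19^1·(≡5), b=19^2·(≡4) mod 19; (5|19)=+1, (4|19)=+1; (−1)^{1·2·9}·(+1)^2·(+1)^1 = +1.
v=3: a=3^1·(≡1), b=3^3·(≡2) mod 3; (1|3)=+1, (2|3)=-1; (−1)^{1·3·1}·(+1)^3·(-1)^1 = +1.
v=5: a=5^-2·(≡4), b=5^-4·(≡4) mod 5; (4|5)=+1, (4|5)=+1; (−1)^{-2·-4·2}·(+1)^-4·(+1)^-2 = +1.
v=11: a=11^1·(≡3), b=11^2·(≡2) mod 11; (3|11)=+1, (2|11)=-1; (−1)^{1·2·5}·(+1)^2·(-1)^1 = -1.
Ram(1254, 6) = {2, 11}; no ℚ_2-point on the conic.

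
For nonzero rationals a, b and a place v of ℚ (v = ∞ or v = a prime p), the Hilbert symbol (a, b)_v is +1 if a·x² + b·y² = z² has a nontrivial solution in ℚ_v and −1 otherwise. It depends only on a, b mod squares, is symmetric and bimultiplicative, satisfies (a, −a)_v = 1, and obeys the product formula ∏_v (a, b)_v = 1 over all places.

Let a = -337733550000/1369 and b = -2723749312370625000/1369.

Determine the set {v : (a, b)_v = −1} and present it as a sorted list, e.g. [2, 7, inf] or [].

Mod squares: a ≡ -1155, b ≡ -570. Check v ∈ {∞, 2, 3, 5, 7, 11, 19, 37}.
v=5: a=5^5·(≡1), b=5^7·(≡4) mod 5; (1|5)=+1, (4|5)=+1; (−1)^{5·7·2}·(+1)^7·(+1)^5 = +1.
v=∞: -1155 < 0 and -570 < 0  ⇒  (a,b)_∞ = -1.
v=3: a=3^5·(≡2), b=3^7·(≡2) mod 3; (2|3)=-1, (2|3)=-1; (−1)^{5·7·1}·(-1)^7·(-1)^5 = -1.
v=11: a=11^1·(≡3), b=11^2·(≡10) mod 11; (3|11)=+1, (10|11)=-1; (−1)^{1·2·5}·(+1)^2·(-1)^1 = -1.
v=2: v_2(a)=4, v_2(b)=3; units ≡ 5, 3 (mod 8); ε·ε+αω+βω = 0·1+4·1+3·1 ≡ 1  ⇒  (a,b)_2 = -1.
v=37: a=37^-2·(≡8), b=37^-2·(≡31) mod 37; (8|37)=-1, (31|37)=-1; (−1)^{-2·-2·18}·(-1)^-2·(-1)^-2 = +1.
v=19: a=19^2·(≡6), b=19^3·(≡15) mod 19; (6|19)=+1, (15|19)=-1; (−1)^{2·3·9}·(+1)^3·(-1)^2 = +1.
v=7: a=7^1·(≡6), b=7^4·(≡4) mod 7; (6|7)=-1, (4|7)=+1; (−1)^{1·4·3}·(-1)^4·(+1)^1 = +1.
Ram(-1155, -570) = {2, 3, 11, ∞}; no ℚ_2-point on the conic.

[2, 3, 11, inf]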